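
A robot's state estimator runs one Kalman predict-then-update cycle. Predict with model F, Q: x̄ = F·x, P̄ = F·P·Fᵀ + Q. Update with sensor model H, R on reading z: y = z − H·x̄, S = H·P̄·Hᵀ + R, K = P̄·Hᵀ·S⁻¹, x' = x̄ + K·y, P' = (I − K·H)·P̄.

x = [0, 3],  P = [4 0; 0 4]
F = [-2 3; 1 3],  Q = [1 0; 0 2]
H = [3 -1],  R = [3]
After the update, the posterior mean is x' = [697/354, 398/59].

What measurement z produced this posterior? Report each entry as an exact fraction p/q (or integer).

x̄ = F·x = [9, 9]
P̄ = F·P·Fᵀ + Q = [53 28; 28 42]
S = H·P̄·Hᵀ + R = [354]
K = P̄·Hᵀ·S⁻¹ = [131/354; 7/59]
x' − x̄ = [-2489/354, -133/59] = K·y
y = (KᵀK)⁻¹·Kᵀ·(x' − x̄) = [-19]
z = y + H·x̄ = [-19] + [18] = [-1]

z = [-1]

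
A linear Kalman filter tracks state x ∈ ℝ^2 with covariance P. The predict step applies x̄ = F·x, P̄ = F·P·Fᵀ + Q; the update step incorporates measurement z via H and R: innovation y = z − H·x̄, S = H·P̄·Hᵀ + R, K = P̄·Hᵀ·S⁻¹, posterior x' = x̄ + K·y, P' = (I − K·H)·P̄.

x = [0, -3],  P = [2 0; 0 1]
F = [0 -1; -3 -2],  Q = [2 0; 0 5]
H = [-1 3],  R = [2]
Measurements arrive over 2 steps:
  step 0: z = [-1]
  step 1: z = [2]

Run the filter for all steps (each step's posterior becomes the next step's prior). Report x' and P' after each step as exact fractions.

step 0: x' = [165/59, 38/59], P' = [699/236 235/236; 235/236 131/236]
step 1: x' = [5095/46304, 30177/46304], P' = [214245/92608 72947/92608; 72947/92608 45301/92608]

step 0: x̄ = F·x = [3, 6]
step 0: P̄ = F·P·Fᵀ + Q = [3 2; 2 27]
step 0: y = z − H·x̄ = [-16]
step 0: S = H·P̄·Hᵀ + R = [236]
step 0: K = P̄·Hᵀ·S⁻¹ = [3/236; 79/236]
step 0: x' = x̄ + K·y = [165/59, 38/59]
step 0: P' = (I − K·H)·P̄ = [699/236 235/236; 235/236 131/236]
step 1: x̄ = F·x = [-38/59, -571/59]
step 1: P̄ = F·P·Fᵀ + Q = [603/236 967/236; 967/236 10815/236]
step 1: y = z − H·x̄ = [1793/59]
step 1: S = H·P̄·Hᵀ + R = [23152/59]
step 1: K = P̄·Hᵀ·S⁻¹ = [1149/46304; 15739/46304]
step 1: x' = x̄ + K·y = [5095/46304, 30177/46304]
step 1: P' = (I − K·H)·P̄ = [214245/92608 72947/92608; 72947/92608 45301/92608]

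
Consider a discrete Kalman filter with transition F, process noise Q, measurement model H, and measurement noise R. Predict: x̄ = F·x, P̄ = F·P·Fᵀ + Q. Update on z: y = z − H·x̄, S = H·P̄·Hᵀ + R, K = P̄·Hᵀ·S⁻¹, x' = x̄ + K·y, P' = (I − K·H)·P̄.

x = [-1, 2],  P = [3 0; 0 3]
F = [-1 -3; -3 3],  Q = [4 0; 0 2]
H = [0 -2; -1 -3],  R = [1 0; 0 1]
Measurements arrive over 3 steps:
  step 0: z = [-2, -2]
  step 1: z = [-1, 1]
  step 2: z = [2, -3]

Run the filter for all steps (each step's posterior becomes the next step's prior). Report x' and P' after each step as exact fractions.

step 0: x̄ = F·x = [-5, 9]
step 0: P̄ = F·P·Fᵀ + Q = [34 -18; -18 56]
step 0: y = z − H·x̄ = [16, 20]
step 0: S = H·P̄·Hᵀ + R = [225 300; 300 431]
step 0: K = P̄·Hᵀ·S⁻¹ = [3172/2325 -28/31; -3272/6975 -2/93]
step 0: x' = x̄ + K·y = [-2873/2325, 7423/6975]
step 0: P' = (I − K·H)·P̄ = [2286/775 -1586/2325; -1586/2325 1636/6975]
step 1: x̄ = F·x = [-182/93, 16042/2325]
step 1: P̄ = F·P·Fᵀ + Q = [154/31 82/31; 82/31 33276/775]
step 1: y = z − H·x̄ = [29759/2325, 45901/2325]
step 1: S = H·P̄·Hᵀ + R = [133879/775 203756/775; 203756/775 316409/775]
step 1: K = P̄·Hᵀ·S⁻¹ = [955204/1089049 -649536/1089049; -386320/1089049 -101878/1089049]
step 1: x' = x̄ + K·y = [-2728434/1089049, 1674484/3267147]
step 1: P' = (I − K·H)·P̄ = [2082342/1089049 -477602/1089049; -477602/1089049 193160/1089049]
step 2: x̄ = F·x = [1053950/1089049, 9859786/1089049]
step 2: P̄ = F·P·Fᵀ + Q = [5311366/1089049 1642974/1089049; 1642974/1089049 31254452/1089049]
step 2: y = z − H·x̄ = [21897670/1089049, 27366161/1089049]
step 2: S = H·P̄·Hᵀ + R = [126106857/1089049 190812660/1089049; 190812660/1089049 297548327/1089049]
step 2: K = P̄·Hᵀ·S⁻¹ = [99602524/113596879 -67782896/113596879; -362411792/1022371911 -31802110/340790637]
step 2: x' = x̄ + K·y = [409376426/113596879, -428365076/1022371911]
step 2: P' = (I − K·H)·P̄ = [217186682/113596879 -49801262/113596879; -49801262/113596879 181205896/1022371911]

step 0: x' = [-2873/2325, 7423/6975], P' = [2286/775 -1586/2325; -1586/2325 1636/6975]
step 1: x' = [-2728434/1089049, 1674484/3267147], P' = [2082342/1089049 -477602/1089049; -477602/1089049 193160/1089049]
step 2: x' = [409376426/113596879, -428365076/1022371911], P' = [217186682/113596879 -49801262/113596879; -49801262/113596879 181205896/1022371911]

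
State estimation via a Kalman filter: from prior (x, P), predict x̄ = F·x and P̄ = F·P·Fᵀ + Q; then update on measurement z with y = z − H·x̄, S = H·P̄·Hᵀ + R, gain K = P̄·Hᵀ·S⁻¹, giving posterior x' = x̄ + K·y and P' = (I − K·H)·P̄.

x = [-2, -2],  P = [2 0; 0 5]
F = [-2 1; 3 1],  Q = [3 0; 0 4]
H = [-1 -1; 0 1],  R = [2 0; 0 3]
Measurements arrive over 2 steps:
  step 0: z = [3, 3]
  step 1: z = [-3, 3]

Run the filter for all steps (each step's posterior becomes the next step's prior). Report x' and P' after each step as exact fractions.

step 0: x' = [-2077/530, 747/530], P' = [2011/530 -1191/530; -1191/530 1311/530]
step 1: x' = [194848/207629, 362133/207629], P' = [879644/207629 -542910/207629; -542910/207629 557538/207629]

step 0: x̄ = F·x = [2, -8]
step 0: P̄ = F·P·Fᵀ + Q = [16 -7; -7 27]
step 0: y = z − H·x̄ = [-3, 11]
step 0: S = H·P̄·Hᵀ + R = [31 -20; -20 30]
step 0: K = P̄·Hᵀ·S⁻¹ = [-41/53 -397/530; -6/53 437/530]
step 0: x' = x̄ + K·y = [-2077/530, 747/530]
step 0: P' = (I − K·H)·P̄ = [2011/530 -1191/530; -1191/530 1311/530]
step 1: x̄ = F·x = [4901/530, -2742/265]
step 1: P̄ = F·P·Fᵀ + Q = [15709/530 -5973/265; -5973/265 7192/265]
step 1: y = z − H·x̄ = [-41/10, 3537/265]
step 1: S = H·P̄·Hᵀ + R = [137/10 -23/5; -23/5 7987/265]
step 1: K = P̄·Hᵀ·S⁻¹ = [-168367/207629 -180970/207629; -7314/207629 185846/207629]
step 1: x' = x̄ + K·y = [194848/207629, 362133/207629]
step 1: P' = (I − K·H)·P̄ = [879644/207629 -542910/207629; -542910/207629 557538/207629]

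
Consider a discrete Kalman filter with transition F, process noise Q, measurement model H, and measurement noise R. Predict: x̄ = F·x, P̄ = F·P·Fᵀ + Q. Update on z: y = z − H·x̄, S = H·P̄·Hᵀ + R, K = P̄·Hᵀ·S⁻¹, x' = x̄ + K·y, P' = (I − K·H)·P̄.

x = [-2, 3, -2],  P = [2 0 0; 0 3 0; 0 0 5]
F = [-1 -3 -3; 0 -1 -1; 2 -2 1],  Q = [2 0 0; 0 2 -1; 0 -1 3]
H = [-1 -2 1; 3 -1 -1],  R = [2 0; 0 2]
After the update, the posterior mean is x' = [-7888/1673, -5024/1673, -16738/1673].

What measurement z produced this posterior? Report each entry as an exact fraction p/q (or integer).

z = [1, -1]

x̄ = F·x = [-1, -1, -12]
P̄ = F·P·Fᵀ + Q = [76 24 -1; 24 10 0; -1 0 28]
S = H·P̄·Hᵀ + R = [244 -360; -360 586]
K = P̄·Hᵀ·S⁻¹ = [275/6692 1255/3346; -433/1673 -89/1673; 2917/6692 719/3346]
x' − x̄ = [-6215/1673, -3351/1673, 3338/1673] = K·y
y = (KᵀK)⁻¹·Kᵀ·(x' − x̄) = [10, -11]
z = y + H·x̄ = [10, -11] + [-9, 10] = [1, -1]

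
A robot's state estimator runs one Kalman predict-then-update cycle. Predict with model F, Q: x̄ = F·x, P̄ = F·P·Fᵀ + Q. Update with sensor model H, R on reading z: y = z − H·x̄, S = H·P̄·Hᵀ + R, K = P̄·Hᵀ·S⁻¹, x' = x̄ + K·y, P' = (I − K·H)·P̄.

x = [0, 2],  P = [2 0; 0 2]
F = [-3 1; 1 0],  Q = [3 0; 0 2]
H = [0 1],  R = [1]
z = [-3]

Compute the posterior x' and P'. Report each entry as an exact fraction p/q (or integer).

x̄ = F·x = [2, 0]
P̄ = F·P·Fᵀ + Q = [23 -6; -6 4]
y = z − H·x̄ = [-3]
S = H·P̄·Hᵀ + R = [5]
K = P̄·Hᵀ·S⁻¹ = [-6/5; 4/5]
x' = x̄ + K·y = [28/5, -12/5]
P' = (I − K·H)·P̄ = [79/5 -6/5; -6/5 4/5]

x' = [28/5, -12/5]
P' = [79/5 -6/5; -6/5 4/5]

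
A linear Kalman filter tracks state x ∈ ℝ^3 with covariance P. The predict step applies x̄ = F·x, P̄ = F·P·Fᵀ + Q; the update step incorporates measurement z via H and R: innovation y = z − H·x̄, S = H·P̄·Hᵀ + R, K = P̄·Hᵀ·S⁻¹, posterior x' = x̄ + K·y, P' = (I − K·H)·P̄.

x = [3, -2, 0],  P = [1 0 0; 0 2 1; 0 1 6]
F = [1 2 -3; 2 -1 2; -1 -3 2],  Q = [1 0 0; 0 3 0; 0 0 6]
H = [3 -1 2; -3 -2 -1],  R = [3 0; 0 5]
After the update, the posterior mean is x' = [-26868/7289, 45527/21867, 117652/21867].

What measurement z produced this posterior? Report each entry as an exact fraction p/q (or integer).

x̄ = F·x = [-1, 8, 3]
P̄ = F·P·Fᵀ + Q = [52 -31 -36; -31 29 20; -36 20 37]
S = H·P̄·Hᵀ + R = [322 -127; -127 118]
K = P̄·Hᵀ·S⁻¹ = [2068/7289 -1357/7289; -7771/21867 -5584/21867; -2435/21867 3124/21867]
x' − x̄ = [-19579/7289, -129409/21867, 52051/21867] = K·y
y = (KᵀK)⁻¹·Kᵀ·(x' − x̄) = [3, 19]
z = y + H·x̄ = [3, 19] + [-5, -16] = [-2, 3]

z = [-2, 3]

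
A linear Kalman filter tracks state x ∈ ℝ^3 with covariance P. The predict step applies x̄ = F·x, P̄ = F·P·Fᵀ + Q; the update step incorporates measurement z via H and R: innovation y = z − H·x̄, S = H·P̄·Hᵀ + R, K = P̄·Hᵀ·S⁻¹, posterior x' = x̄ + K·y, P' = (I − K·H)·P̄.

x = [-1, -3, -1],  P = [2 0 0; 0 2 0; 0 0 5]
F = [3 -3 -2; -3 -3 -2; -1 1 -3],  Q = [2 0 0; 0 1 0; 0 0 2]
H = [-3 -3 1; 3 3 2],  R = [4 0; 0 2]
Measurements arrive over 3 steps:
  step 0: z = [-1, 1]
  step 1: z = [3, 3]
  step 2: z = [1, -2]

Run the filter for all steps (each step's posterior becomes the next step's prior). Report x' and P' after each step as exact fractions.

step 0: x̄ = F·x = [8, 14, 1]
step 0: P̄ = F·P·Fᵀ + Q = [58 20 18; 20 57 30; 18 30 51]
step 0: y = z − H·x̄ = [64, -67]
step 0: S = H·P̄·Hᵀ + R = [1162 -1437; -1437 2177]
step 0: K = P̄·Hᵀ·S⁻¹ = [-82242/464705 3348/464705; -3882/92941 9861/92941; 151041/464705 152211/464705]
step 0: x' = x̄ + K·y = [-1770164/464705, 392039/92941, -66808/464705]
step 0: P' = (I − K·H)·P̄ = [8284658/464705 -1642162/92941 -107424/464705; -1642162/92941 1647804/92941 1398/92941; -107424/464705 1398/92941 302862/464705]
step 1: x̄ = F·x = [-11057461/464705, -436477/464705, 3930783/464705]
step 1: P̄ = F·P·Fᵀ + Q = [300021508/464705 884586/464705 -96217824/464705; 884586/464705 1389467/464705 821352/464705; -96217824/464705 821352/464705 35913982/464705]
step 1: y = z − H·x̄ = [-37018482/464705, 28014363/464705]
step 1: S = H·P̄·Hᵀ + R = [3338772957/464705 -2370603943/464705; -2370603943/464705 1728448997/464705]
step 1: K = P̄·Hᵀ·S⁻¹ = [-23031438051/81307342384 1824048879/81307342384; 10431078603/162614684768 15102827529/162614684768; 52262394277/162614684768 51511567975/162614684768]
step 1: x' = x̄ + K·y = [9975521947/81307342384, -73216712851/162614684768, 317604287811/162614684768]
step 1: P' = (I − K·H)·P̄ = [49185068459/20326835596 -87931270131/40653671192 -14746275741/40653671192; -87931270131/40653671192 172904597275/81307342384 11988328245/81307342384; -14746275741/40653671192 11988328245/81307342384 52012118843/81307342384]
step 2: x̄ = F·x = [-355705305387/162614684768, -475411568751/162614684768, -522990310089/81307342384]
step 2: P̄ = F·P·Fᵀ + Q = [7360763281579/81307342384 137387325263/81307342384 -780835491879/40653671192; 137387325263/81307342384 240583254195/81307342384 71539987077/40653671192; -780835491879/40653671192 71539987077/40653671192 275802106907/20326835596]
step 2: y = z − H·x̄ = [-321188829367/40653671192, 2130041246617/81307342384]
step 2: S = H·P̄·Hᵀ + R = [5051567158218/5081708899 -8052862599079/10163417798; -8052862599079/10163417798 14609361739183/20326835596]
step 2: K = P̄·Hᵀ·S⁻¹ = [-970609218235851/3523057342501294 97815180554619/3523057342501294; 206521685128263/3523057342501294 313287471794307/3523057342501294; 556959924632533/1761528671250647 552231077730757/1761528671250647]
step 2: x' = x̄ + K·y = [1262265782578551/1761528671250647, -3724150608309405/3523057342501294, -2527842188877233/3523057342501294]
step 2: P' = (I − K·H)·P̄ = [4233983971963214/1761528671250647 -3791733743796767/1761528671250647 -614467751972361/1761528671250647; -3791733743796767/1761528671250647 3734756047272462/1761528671250647 242110280683611/1761528671250647; -614467751972361/1761528671250647 242110280683611/1761528671250647 1110767284663882/1761528671250647]

step 0: x' = [-1770164/464705, 392039/92941, -66808/464705], P' = [8284658/464705 -1642162/92941 -107424/464705; -1642162/92941 1647804/92941 1398/92941; -107424/464705 1398/92941 302862/464705]
step 1: x' = [9975521947/81307342384, -73216712851/162614684768, 317604287811/162614684768], P' = [49185068459/20326835596 -87931270131/40653671192 -14746275741/40653671192; -87931270131/40653671192 172904597275/81307342384 11988328245/81307342384; -14746275741/40653671192 11988328245/81307342384 52012118843/81307342384]
step 2: x' = [1262265782578551/1761528671250647, -3724150608309405/3523057342501294, -2527842188877233/3523057342501294], P' = [4233983971963214/1761528671250647 -3791733743796767/1761528671250647 -614467751972361/1761528671250647; -3791733743796767/1761528671250647 3734756047272462/1761528671250647 242110280683611/1761528671250647; -614467751972361/1761528671250647 242110280683611/1761528671250647 1110767284663882/1761528671250647]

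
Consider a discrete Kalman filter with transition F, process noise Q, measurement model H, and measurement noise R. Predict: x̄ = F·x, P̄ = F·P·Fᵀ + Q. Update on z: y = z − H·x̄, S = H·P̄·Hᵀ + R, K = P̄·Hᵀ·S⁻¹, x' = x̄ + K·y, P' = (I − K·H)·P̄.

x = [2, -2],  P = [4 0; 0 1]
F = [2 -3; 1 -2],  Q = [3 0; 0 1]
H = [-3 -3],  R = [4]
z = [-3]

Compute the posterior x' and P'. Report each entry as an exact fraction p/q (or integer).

x' = [220/589, 429/589]
P' = [616/589 -448/589; -448/589 540/589]

x̄ = F·x = [10, 6]
P̄ = F·P·Fᵀ + Q = [28 14; 14 9]
y = z − H·x̄ = [45]
S = H·P̄·Hᵀ + R = [589]
K = P̄·Hᵀ·S⁻¹ = [-126/589; -69/589]
x' = x̄ + K·y = [220/589, 429/589]
P' = (I − K·H)·P̄ = [616/589 -448/589; -448/589 540/589]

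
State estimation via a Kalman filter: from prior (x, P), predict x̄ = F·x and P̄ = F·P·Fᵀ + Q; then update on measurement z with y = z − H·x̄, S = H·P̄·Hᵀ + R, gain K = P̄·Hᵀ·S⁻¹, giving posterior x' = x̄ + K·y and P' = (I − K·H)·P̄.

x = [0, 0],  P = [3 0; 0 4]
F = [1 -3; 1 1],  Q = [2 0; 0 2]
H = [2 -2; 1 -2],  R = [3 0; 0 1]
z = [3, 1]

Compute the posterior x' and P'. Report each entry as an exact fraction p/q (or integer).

x̄ = F·x = [0, 0]
P̄ = F·P·Fᵀ + Q = [41 -9; -9 9]
y = z − H·x̄ = [3, 1]
S = H·P̄·Hᵀ + R = [275 172; 172 114]
K = P̄·Hᵀ·S⁻¹ = [626/883 -975/1766; 270/883 -1233/1766]
x' = x̄ + K·y = [2781/1766, 387/1766]
P' = (I − K·H)·P̄ = [4731/1766 2853/1766; 2853/1766 2043/1766]

x' = [2781/1766, 387/1766]
P' = [4731/1766 2853/1766; 2853/1766 2043/1766]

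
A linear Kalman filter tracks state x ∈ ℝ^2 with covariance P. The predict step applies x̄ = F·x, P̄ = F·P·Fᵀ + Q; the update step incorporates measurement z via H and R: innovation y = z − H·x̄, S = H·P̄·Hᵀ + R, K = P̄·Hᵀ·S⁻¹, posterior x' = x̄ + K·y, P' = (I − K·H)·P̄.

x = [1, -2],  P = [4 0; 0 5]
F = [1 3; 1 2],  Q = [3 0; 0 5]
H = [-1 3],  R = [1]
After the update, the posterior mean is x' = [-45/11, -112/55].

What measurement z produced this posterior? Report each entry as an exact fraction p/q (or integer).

x̄ = F·x = [-5, -3]
P̄ = F·P·Fᵀ + Q = [52 34; 34 29]
S = H·P̄·Hᵀ + R = [110]
K = P̄·Hᵀ·S⁻¹ = [5/11; 53/110]
x' − x̄ = [10/11, 53/55] = K·y
y = (KᵀK)⁻¹·Kᵀ·(x' − x̄) = [2]
z = y + H·x̄ = [2] + [-4] = [-2]

z = [-2]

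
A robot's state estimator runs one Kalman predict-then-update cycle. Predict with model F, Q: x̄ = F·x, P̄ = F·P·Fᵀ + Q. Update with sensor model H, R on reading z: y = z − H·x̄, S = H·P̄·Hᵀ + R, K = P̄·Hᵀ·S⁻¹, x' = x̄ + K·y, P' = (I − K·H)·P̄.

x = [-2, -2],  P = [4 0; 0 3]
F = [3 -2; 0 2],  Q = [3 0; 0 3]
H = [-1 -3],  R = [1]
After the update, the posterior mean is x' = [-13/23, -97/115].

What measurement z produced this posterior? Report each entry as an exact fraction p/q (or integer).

x̄ = F·x = [-2, -4]
P̄ = F·P·Fᵀ + Q = [51 -12; -12 15]
S = H·P̄·Hᵀ + R = [115]
K = P̄·Hᵀ·S⁻¹ = [-3/23; -33/115]
x' − x̄ = [33/23, 363/115] = K·y
y = (KᵀK)⁻¹·Kᵀ·(x' − x̄) = [-11]
z = y + H·x̄ = [-11] + [14] = [3]

z = [3]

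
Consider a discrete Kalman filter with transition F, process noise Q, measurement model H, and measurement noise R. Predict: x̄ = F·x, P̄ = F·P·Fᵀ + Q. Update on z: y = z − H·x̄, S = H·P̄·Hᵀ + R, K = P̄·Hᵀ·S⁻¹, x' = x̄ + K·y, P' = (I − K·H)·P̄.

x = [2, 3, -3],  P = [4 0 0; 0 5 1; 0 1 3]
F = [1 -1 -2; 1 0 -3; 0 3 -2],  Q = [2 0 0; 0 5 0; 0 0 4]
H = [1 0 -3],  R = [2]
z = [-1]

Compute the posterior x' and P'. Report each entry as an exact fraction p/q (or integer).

x' = [277/32, 2777/256, 837/256]
P' = [45/2 403/16 119/16; 403/16 4607/128 1075/128; 119/16 1075/128 343/128]

x̄ = F·x = [5, 11, 15]
P̄ = F·P·Fᵀ + Q = [27 25 -7; 25 36 9; -7 9 49]
y = z − H·x̄ = [39]
S = H·P̄·Hᵀ + R = [512]
K = P̄·Hᵀ·S⁻¹ = [3/32; -1/256; -77/256]
x' = x̄ + K·y = [277/32, 2777/256, 837/256]
P' = (I − K·H)·P̄ = [45/2 403/16 119/16; 403/16 4607/128 1075/128; 119/16 1075/128 343/128]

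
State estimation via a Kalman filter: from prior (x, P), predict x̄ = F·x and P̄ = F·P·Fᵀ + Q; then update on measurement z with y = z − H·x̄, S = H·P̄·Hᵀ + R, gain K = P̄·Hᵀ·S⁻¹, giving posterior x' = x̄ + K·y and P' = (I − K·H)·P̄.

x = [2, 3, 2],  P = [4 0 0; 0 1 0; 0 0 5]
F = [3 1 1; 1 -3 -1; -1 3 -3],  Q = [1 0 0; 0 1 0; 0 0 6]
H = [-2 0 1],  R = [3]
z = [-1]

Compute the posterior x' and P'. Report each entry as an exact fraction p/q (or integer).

x̄ = F·x = [11, -9, 1]
P̄ = F·P·Fᵀ + Q = [43 4 -24; 4 19 2; -24 2 64]
y = z − H·x̄ = [20]
S = H·P̄·Hᵀ + R = [335]
K = P̄·Hᵀ·S⁻¹ = [-22/67; -6/335; 112/335]
x' = x̄ + K·y = [297/67, -627/67, 515/67]
P' = (I − K·H)·P̄ = [461/67 136/67 856/67; 136/67 6329/335 1342/335; 856/67 1342/335 8896/335]

x' = [297/67, -627/67, 515/67]
P' = [461/67 136/67 856/67; 136/67 6329/335 1342/335; 856/67 1342/335 8896/335]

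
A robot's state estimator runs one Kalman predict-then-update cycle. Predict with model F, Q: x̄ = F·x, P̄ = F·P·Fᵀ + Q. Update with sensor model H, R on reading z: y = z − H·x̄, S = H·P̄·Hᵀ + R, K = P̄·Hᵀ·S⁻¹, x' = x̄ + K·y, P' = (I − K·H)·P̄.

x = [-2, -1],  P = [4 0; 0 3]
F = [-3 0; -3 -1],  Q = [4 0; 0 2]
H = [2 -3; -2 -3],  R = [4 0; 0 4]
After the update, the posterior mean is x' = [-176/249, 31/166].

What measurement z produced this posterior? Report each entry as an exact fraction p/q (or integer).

z = [-2, 1]

x̄ = F·x = [6, 7]
P̄ = F·P·Fᵀ + Q = [40 36; 36 41]
S = H·P̄·Hᵀ + R = [101 209; 209 965]
K = P̄·Hᵀ·S⁻¹ = [1534/6723 -1642/6723; -235/1494 -251/1494]
x' − x̄ = [-1670/249, -1131/166] = K·y
y = (KᵀK)⁻¹·Kᵀ·(x' − x̄) = [7, 34]
z = y + H·x̄ = [7, 34] + [-9, -33] = [-2, 1]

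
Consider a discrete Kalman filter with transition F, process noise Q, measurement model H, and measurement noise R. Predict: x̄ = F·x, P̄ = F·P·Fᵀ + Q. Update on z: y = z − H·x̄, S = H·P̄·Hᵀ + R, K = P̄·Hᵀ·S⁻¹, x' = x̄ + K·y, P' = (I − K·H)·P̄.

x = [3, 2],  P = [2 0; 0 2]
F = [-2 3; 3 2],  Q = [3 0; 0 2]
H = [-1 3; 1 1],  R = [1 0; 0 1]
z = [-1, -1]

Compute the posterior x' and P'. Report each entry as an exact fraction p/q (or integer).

x̄ = F·x = [0, 13]
P̄ = F·P·Fᵀ + Q = [29 0; 0 28]
y = z − H·x̄ = [-40, -14]
S = H·P̄·Hᵀ + R = [282 55; 55 58]
K = P̄·Hᵀ·S⁻¹ = [-3277/13331 9773/13331; 3332/13331 3276/13331]
x' = x̄ + K·y = [-5742/13331, -5841/13331]
P' = (I − K·H)·P̄ = [8149/13331 1624/13331; 1624/13331 1652/13331]

x' = [-5742/13331, -5841/13331]
P' = [8149/13331 1624/13331; 1624/13331 1652/13331]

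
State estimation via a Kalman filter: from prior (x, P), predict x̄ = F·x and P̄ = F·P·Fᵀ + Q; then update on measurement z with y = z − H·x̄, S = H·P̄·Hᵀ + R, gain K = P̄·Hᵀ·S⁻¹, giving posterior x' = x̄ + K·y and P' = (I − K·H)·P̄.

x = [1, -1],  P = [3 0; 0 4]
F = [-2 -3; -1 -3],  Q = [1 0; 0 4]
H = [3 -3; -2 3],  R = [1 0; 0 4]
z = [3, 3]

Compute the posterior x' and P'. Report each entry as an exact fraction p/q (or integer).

x' = [2767/494, 8030/1729]
P' = [2233/494 1041/247; 1041/247 6946/1729]

x̄ = F·x = [1, 2]
P̄ = F·P·Fᵀ + Q = [49 42; 42 43]
y = z − H·x̄ = [6, -1]
S = H·P̄·Hᵀ + R = [73 -51; -51 83]
K = P̄·Hᵀ·S⁻¹ = [453/494 445/494; 1023/1729 1566/1729]
x' = x̄ + K·y = [2767/494, 8030/1729]
P' = (I − K·H)·P̄ = [2233/494 1041/247; 1041/247 6946/1729]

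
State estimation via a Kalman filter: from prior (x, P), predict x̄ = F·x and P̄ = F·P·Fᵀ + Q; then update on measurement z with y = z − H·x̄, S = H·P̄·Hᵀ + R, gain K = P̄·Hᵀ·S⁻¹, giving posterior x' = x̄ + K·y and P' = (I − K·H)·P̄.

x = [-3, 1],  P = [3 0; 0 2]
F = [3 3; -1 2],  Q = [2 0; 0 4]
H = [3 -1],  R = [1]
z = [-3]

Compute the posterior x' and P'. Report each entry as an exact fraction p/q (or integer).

x̄ = F·x = [-6, 5]
P̄ = F·P·Fᵀ + Q = [47 3; 3 15]
y = z − H·x̄ = [20]
S = H·P̄·Hᵀ + R = [421]
K = P̄·Hᵀ·S⁻¹ = [138/421; -6/421]
x' = x̄ + K·y = [234/421, 1985/421]
P' = (I − K·H)·P̄ = [743/421 2091/421; 2091/421 6279/421]

x' = [234/421, 1985/421]
P' = [743/421 2091/421; 2091/421 6279/421]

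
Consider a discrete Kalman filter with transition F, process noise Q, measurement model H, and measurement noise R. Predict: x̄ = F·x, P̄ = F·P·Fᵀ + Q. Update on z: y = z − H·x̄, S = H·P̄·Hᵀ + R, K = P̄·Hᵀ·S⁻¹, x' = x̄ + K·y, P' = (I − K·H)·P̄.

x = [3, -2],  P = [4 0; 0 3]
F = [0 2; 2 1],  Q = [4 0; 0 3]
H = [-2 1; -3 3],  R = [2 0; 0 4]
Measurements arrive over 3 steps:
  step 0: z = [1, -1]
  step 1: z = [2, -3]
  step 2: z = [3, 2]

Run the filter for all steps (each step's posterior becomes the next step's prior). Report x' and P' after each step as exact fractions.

step 0: x̄ = F·x = [-4, 4]
step 0: P̄ = F·P·Fᵀ + Q = [16 6; 6 22]
step 0: y = z − H·x̄ = [-11, -25]
step 0: S = H·P̄·Hᵀ + R = [64 108; 108 238]
step 0: K = P̄·Hᵀ·S⁻¹ = [-737/892 111/446; -701/892 249/446]
step 0: x' = x̄ + K·y = [-1011/892, -1171/892]
step 0: P' = (I − K·H)·P̄ = [885/446 1033/446; 1033/446 1365/446]
step 1: x̄ = F·x = [-1171/446, -3193/892]
step 1: P̄ = F·P·Fᵀ + Q = [3622/223 3431/223; 3431/223 10375/446]
step 1: y = z − H·x̄ = [293/892, -123/892]
step 1: S = H·P̄·Hᵀ + R = [12795/446 12831/446; 12831/446 36839/446]
step 1: K = P̄·Hᵀ·S⁻¹ = [-99488/114619 31086/114619; -289910/343857 66449/114619]
step 1: x' = x̄ + K·y = [-337905/114619, -1353586/343857]
step 1: P' = (I − K·H)·P̄ = [240424/114619 281872/114619; 281872/114619 1111412/343857]
step 2: x̄ = F·x = [-2707172/343857, -3381016/343857]
step 2: P̄ = F·P·Fᵀ + Q = [5821076/343857 5605288/343857; 5605288/343857 8410535/343857]
step 2: y = z − H·x̄ = [-333919/114619, 903082/114619]
step 2: S = H·P̄·Hᵀ + R = [3320467/114619 3236823/114619; 3236823/114619 9521581/114619]
step 2: K = P̄·Hᵀ·S⁻¹ = [-80535058/92214521 25287706/92214521; -78377176/92214521 53812235/92214521]
step 2: x' = x̄ + K·y = [-876411370/276643563, -763165826/276643563]
step 2: P' = (I − K·H)·P̄ = [584361172/276643563 685511996/276643563; 685511996/276643563 900760936/276643563]

step 0: x' = [-1011/892, -1171/892], P' = [885/446 1033/446; 1033/446 1365/446]
step 1: x' = [-337905/114619, -1353586/343857], P' = [240424/114619 281872/114619; 281872/114619 1111412/343857]
step 2: x' = [-876411370/276643563, -763165826/276643563], P' = [584361172/276643563 685511996/276643563; 685511996/276643563 900760936/276643563]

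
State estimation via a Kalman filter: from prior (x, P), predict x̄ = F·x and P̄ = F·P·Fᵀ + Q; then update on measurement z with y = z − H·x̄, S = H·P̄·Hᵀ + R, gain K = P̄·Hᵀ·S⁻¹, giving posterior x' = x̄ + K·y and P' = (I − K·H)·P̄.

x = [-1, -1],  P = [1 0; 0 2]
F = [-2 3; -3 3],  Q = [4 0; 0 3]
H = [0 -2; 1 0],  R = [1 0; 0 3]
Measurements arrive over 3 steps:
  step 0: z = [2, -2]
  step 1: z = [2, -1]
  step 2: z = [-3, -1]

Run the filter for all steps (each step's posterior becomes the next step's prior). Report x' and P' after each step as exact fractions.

step 0: x' = [-467/241, -240/241], P' = [2526/1205 72/1205; 72/1205 294/1205]
step 1: x' = [-1093880/960557, -914385/960557], P' = [1873662/960557 50166/960557; 50166/960557 235059/960557]
step 2: x' = [-238828339/363521521, 535234503/363521521], P' = [1418025921/727043042 37815039/727043042; 37815039/727043042 177827739/727043042]

step 0: x̄ = F·x = [-1, 0]
step 0: P̄ = F·P·Fᵀ + Q = [26 24; 24 30]
step 0: y = z − H·x̄ = [2, -1]
step 0: S = H·P̄·Hᵀ + R = [121 -48; -48 29]
step 0: K = P̄·Hᵀ·S⁻¹ = [-144/1205 842/1205; -588/1205 24/1205]
step 0: x' = x̄ + K·y = [-467/241, -240/241]
step 0: P' = (I − K·H)·P̄ = [2526/1205 72/1205; 72/1205 294/1205]
step 1: x̄ = F·x = [214/241, 681/241]
step 1: P̄ = F·P·Fᵀ + Q = [16706/1205 16722/1205; 16722/1205 27699/1205]
step 1: y = z − H·x̄ = [1844/241, -455/241]
step 1: S = H·P̄·Hᵀ + R = [112001/1205 -33444/1205; -33444/1205 20321/1205]
step 1: K = P̄·Hᵀ·S⁻¹ = [-100332/960557 624554/960557; -470118/960557 16722/960557]
step 1: x' = x̄ + K·y = [-1093880/960557, -914385/960557]
step 1: P' = (I − K·H)·P̄ = [1873662/960557 50166/960557; 50166/960557 235059/960557]
step 2: x̄ = F·x = [-555395/960557, 538485/960557]
step 2: P̄ = F·P·Fᵀ + Q = [12850415/960557 12605013/960557; 12605013/960557 20957172/960557]
step 2: y = z − H·x̄ = [-1804701/960557, -405162/960557]
step 2: S = H·P̄·Hᵀ + R = [84789245/960557 -25210026/960557; -25210026/960557 15732086/960557]
step 2: K = P̄·Hᵀ·S⁻¹ = [-37815039/363521521 472675307/727043042; -177827739/363521521 12605013/727043042]
step 2: x' = x̄ + K·y = [-238828339/363521521, 535234503/363521521]
step 2: P' = (I − K·H)·P̄ = [1418025921/727043042 37815039/727043042; 37815039/727043042 177827739/727043042]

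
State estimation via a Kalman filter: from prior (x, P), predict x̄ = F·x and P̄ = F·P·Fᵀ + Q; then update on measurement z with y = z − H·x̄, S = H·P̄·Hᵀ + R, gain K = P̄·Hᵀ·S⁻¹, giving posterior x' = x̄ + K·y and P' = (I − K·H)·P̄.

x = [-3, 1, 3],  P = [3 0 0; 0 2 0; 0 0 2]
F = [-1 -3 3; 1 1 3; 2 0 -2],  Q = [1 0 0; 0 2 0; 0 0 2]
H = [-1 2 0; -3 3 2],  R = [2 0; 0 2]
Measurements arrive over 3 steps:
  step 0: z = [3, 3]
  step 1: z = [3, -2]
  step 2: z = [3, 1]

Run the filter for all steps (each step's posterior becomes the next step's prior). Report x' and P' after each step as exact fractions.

step 0: x̄ = F·x = [9, 7, -12]
step 0: P̄ = F·P·Fᵀ + Q = [40 9 -18; 9 25 -6; -18 -6 22]
step 0: y = z − H·x̄ = [-2, 33]
step 0: S = H·P̄·Hᵀ + R = [106 201; 201 657]
step 0: K = P̄·Hᵀ·S⁻¹ = [425/1083 -1028/3249; 2189/3249 -1475/9747; -4046/9747 7274/29241]
step 0: x' = x̄ + K·y = [-2411/1083, 2140/3249, -28858/9747]
step 0: P' = (I − K·H)·P̄ = [2822/361 4658/1083 16108/3249; 4658/1083 9176/3249 20116/9747; 16108/3249 20116/9747 134210/29241]
step 1: x̄ = F·x = [-28045/3249, -11317/1083, 14318/9747]
step 1: P̄ = F·P·Fᵀ + Q = [111941/3249 -4948/1083 -165052/9747; -4948/1083 37790/361 40292/3249; -165052/9747 40292/3249 349874/29241]
step 1: y = z − H·x̄ = [49604/3249, 5024/9747]
step 1: S = H·P̄·Hᵀ + R = [1538255/3249 8343845/9747; 8343845/9747 50772245/29241]
step 1: K = P̄·Hᵀ·S⁻¹ = [31298146/52206281 -99843273/261031405; 203683843/261031405 -47418483/261031405; -68286516/261031405 50494088/261031405]
step 1: x' = x̄ + K·y = [84560239/261031405, 357601097/261031405, -126617894/52206281]
step 1: P' = (I − K·H)·P̄ = [745347104/261031405 529164282/261031405 44886192/52206281; 529164282/261031405 468265984/261031405 43928964/261031405; 44886192/52206281 43928964/261031405 321247082/261031405]
step 2: x̄ = F·x = [-611326388/52206281, -76689846/13738495, 1435299418/261031405]
step 2: P̄ = F·P·Fᵀ + Q = [9149674683/261031405 -17254234/2747699 -4534140928/261031405; -17254234/2747699 383967776/13738495 75337168/13738495; -4534140928/261031405 75337168/13738495 2992991874/261031405]
step 2: y = z − H·x̄ = [640676423/261031405, -7408142029/261031405]
step 2: S = H·P̄·Hᵀ + R = [45409897389/261031405 100767627207/261031405; 100767627207/261031405 261590897729/261031405]
step 2: K = P̄·Hᵀ·S⁻¹ = [8851774843039/16518138218286 -2008731313889/5506046072762; 2005163214390/2753023036381 -460196317136/2753023036381; -752814599489/2753023036381 541336717899/2753023036381]
step 2: x' = x̄ + K·y = [-336826922300/8259069109143, 2614287476624/2753023036381, -2073304147572/2753023036381]
step 2: P' = (I − K·H)·P̄ = [21934810620905/8259069109143 5131097577324/2753023036381 2266393287522/2753023036381; 5131097577324/2753023036381 4570712003052/2753023036381 380382044272/2753023036381; 2266393287522/2753023036381 380382044272/2753023036381 3370353582774/2753023036381]

step 0: x' = [-2411/1083, 2140/3249, -28858/9747], P' = [2822/361 4658/1083 16108/3249; 4658/1083 9176/3249 20116/9747; 16108/3249 20116/9747 134210/29241]
step 1: x' = [84560239/261031405, 357601097/261031405, -126617894/52206281], P' = [745347104/261031405 529164282/261031405 44886192/52206281; 529164282/261031405 468265984/261031405 43928964/261031405; 44886192/52206281 43928964/261031405 321247082/261031405]
step 2: x' = [-336826922300/8259069109143, 2614287476624/2753023036381, -2073304147572/2753023036381], P' = [21934810620905/8259069109143 5131097577324/2753023036381 2266393287522/2753023036381; 5131097577324/2753023036381 4570712003052/2753023036381 380382044272/2753023036381; 2266393287522/2753023036381 380382044272/2753023036381 3370353582774/2753023036381]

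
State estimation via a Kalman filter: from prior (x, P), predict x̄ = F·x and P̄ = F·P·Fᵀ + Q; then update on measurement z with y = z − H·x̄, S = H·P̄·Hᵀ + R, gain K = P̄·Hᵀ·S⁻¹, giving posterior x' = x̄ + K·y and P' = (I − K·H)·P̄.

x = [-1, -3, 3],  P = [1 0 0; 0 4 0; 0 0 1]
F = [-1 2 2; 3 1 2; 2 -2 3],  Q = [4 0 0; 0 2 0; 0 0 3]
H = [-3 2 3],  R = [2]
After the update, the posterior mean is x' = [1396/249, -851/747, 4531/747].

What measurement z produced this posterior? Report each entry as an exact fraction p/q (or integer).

z = [-1]

x̄ = F·x = [1, 0, 13]
P̄ = F·P·Fᵀ + Q = [25 9 -12; 9 19 4; -12 4 32]
S = H·P̄·Hᵀ + R = [747]
K = P̄·Hᵀ·S⁻¹ = [-31/249; 23/747; 140/747]
x' − x̄ = [1147/249, -851/747, -5180/747] = K·y
y = (KᵀK)⁻¹·Kᵀ·(x' − x̄) = [-37]
z = y + H·x̄ = [-37] + [36] = [-1]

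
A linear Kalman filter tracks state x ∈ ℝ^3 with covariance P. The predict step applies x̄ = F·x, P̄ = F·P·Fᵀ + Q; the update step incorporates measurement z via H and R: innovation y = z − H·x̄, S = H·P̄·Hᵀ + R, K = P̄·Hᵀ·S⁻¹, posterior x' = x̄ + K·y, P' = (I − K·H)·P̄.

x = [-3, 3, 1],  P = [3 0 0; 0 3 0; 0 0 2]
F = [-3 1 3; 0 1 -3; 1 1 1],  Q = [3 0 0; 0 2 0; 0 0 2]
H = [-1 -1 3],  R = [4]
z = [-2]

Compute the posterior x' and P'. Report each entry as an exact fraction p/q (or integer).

x̄ = F·x = [15, 0, 1]
P̄ = F·P·Fᵀ + Q = [51 -15 0; -15 23 -3; 0 -3 10]
y = z − H·x̄ = [10]
S = H·P̄·Hᵀ + R = [156]
K = P̄·Hᵀ·S⁻¹ = [-3/13; -17/156; 11/52]
x' = x̄ + K·y = [165/13, -85/78, 81/26]
P' = (I − K·H)·P̄ = [555/13 -246/13 99/13; -246/13 3299/156 31/52; 99/13 31/52 157/52]

x' = [165/13, -85/78, 81/26]
P' = [555/13 -246/13 99/13; -246/13 3299/156 31/52; 99/13 31/52 157/52]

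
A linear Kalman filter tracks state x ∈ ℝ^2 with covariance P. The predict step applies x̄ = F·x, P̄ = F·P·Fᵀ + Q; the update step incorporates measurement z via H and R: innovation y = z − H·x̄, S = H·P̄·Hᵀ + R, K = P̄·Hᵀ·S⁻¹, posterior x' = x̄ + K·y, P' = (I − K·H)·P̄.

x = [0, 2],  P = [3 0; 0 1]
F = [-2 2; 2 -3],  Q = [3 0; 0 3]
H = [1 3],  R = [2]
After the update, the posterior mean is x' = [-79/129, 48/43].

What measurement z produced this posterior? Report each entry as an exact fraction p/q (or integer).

z = [3]

x̄ = F·x = [4, -6]
P̄ = F·P·Fᵀ + Q = [19 -18; -18 24]
S = H·P̄·Hᵀ + R = [129]
K = P̄·Hᵀ·S⁻¹ = [-35/129; 18/43]
x' − x̄ = [-595/129, 306/43] = K·y
y = (KᵀK)⁻¹·Kᵀ·(x' − x̄) = [17]
z = y + H·x̄ = [17] + [-14] = [3]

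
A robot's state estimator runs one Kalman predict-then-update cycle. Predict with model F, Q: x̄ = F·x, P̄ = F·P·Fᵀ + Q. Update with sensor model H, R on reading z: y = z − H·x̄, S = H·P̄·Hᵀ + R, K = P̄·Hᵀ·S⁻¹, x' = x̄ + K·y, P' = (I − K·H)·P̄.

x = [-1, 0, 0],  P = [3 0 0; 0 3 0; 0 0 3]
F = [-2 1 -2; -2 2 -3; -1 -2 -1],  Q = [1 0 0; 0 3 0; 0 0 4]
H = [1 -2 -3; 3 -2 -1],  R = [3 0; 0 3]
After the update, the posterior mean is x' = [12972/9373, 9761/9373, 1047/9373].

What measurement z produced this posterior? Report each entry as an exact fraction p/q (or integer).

z = [-1, 2]

x̄ = F·x = [2, 2, 1]
P̄ = F·P·Fᵀ + Q = [28 36 6; 36 54 3; 6 3 22]
S = H·P̄·Hᵀ + R = [301 42; 42 37]
K = P̄·Hᵀ·S⁻¹ = [-2546/9373 630/1339; -2871/9373 357/1339; -2022/9373 -34/1339]
x' − x̄ = [-5774/9373, -8985/9373, -8326/9373] = K·y
y = (KᵀK)⁻¹·Kᵀ·(x' − x̄) = [4, 1]
z = y + H·x̄ = [4, 1] + [-5, 1] = [-1, 2]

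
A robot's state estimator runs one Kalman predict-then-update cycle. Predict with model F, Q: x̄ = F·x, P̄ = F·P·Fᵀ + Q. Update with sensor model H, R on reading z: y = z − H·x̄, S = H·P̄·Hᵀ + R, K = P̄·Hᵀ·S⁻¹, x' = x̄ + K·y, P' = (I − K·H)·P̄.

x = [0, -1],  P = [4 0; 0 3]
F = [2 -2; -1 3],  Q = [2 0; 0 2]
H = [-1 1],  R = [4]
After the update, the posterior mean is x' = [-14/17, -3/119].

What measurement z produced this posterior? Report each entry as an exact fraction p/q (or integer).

x̄ = F·x = [2, -3]
P̄ = F·P·Fᵀ + Q = [30 -26; -26 33]
S = H·P̄·Hᵀ + R = [119]
K = P̄·Hᵀ·S⁻¹ = [-8/17; 59/119]
x' − x̄ = [-48/17, 354/119] = K·y
y = (KᵀK)⁻¹·Kᵀ·(x' − x̄) = [6]
z = y + H·x̄ = [6] + [-5] = [1]

z = [1]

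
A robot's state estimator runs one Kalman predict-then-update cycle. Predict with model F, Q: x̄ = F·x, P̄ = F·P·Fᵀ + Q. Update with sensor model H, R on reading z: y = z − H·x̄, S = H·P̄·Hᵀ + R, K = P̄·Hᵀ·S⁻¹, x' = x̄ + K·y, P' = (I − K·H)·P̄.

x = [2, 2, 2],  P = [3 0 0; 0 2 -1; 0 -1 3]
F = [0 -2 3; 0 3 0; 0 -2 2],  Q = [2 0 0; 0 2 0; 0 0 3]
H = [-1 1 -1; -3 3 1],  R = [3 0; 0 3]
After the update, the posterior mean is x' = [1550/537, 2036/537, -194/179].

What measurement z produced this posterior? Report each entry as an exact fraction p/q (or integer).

x̄ = F·x = [2, 6, 0]
P̄ = F·P·Fᵀ + Q = [49 -21 36; -21 20 -18; 36 -18 31]
S = H·P̄·Hᵀ + R = [253 410; 410 709]
K = P̄·Hᵀ·S⁻¹ = [-3814/11277 -562/11277; -1219/11277 2375/11277; -2185/3759 569/3759]
x' − x̄ = [476/537, -1186/537, -194/179] = K·y
y = (KᵀK)⁻¹·Kᵀ·(x' − x̄) = [-1, -11]
z = y + H·x̄ = [-1, -11] + [4, 12] = [3, 1]

z = [3, 1]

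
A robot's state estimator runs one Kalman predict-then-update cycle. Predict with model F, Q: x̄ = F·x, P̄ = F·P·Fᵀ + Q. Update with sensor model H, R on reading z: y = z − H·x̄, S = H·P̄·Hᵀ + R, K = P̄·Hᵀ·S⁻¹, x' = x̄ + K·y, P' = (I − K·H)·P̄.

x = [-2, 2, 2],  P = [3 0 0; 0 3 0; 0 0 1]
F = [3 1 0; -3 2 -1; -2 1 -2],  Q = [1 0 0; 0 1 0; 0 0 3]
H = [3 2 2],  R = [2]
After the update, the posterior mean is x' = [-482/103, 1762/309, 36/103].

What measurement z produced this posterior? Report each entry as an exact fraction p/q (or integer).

z = [-2]

x̄ = F·x = [-4, 8, 2]
P̄ = F·P·Fᵀ + Q = [31 -21 -15; -21 41 26; -15 26 22]
S = H·P̄·Hᵀ + R = [309]
K = P̄·Hᵀ·S⁻¹ = [7/103; 71/309; 17/103]
x' − x̄ = [-70/103, -710/309, -170/103] = K·y
y = (KᵀK)⁻¹·Kᵀ·(x' − x̄) = [-10]
z = y + H·x̄ = [-10] + [8] = [-2]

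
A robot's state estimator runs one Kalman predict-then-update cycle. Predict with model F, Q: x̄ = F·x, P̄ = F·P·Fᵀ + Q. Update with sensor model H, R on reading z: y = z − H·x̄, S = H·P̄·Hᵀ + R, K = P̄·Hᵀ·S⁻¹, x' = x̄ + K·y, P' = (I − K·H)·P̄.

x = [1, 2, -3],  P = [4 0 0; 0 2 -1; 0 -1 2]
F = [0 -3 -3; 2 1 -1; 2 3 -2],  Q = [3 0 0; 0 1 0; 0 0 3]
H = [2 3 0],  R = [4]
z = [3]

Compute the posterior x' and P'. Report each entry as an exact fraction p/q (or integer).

x' = [-123/295, 409/295, 2042/295]
P' = [4431/295 -2898/295 -4539/295; -2898/295 2024/295 3142/295; -4539/295 3142/295 9246/295]

x̄ = F·x = [3, 7, 14]
P̄ = F·P·Fᵀ + Q = [21 0 -3; 0 23 31; -3 31 57]
y = z − H·x̄ = [-24]
S = H·P̄·Hᵀ + R = [295]
K = P̄·Hᵀ·S⁻¹ = [42/295; 69/295; 87/295]
x' = x̄ + K·y = [-123/295, 409/295, 2042/295]
P' = (I − K·H)·P̄ = [4431/295 -2898/295 -4539/295; -2898/295 2024/295 3142/295; -4539/295 3142/295 9246/295]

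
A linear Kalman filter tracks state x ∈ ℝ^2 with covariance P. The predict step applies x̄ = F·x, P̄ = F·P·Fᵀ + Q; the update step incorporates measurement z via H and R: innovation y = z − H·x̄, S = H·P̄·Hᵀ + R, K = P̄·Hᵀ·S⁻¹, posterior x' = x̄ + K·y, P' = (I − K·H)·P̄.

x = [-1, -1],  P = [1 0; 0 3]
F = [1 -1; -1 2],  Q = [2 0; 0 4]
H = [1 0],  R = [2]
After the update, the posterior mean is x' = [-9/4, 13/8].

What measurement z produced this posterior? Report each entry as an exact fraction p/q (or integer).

z = [-3]

x̄ = F·x = [0, -1]
P̄ = F·P·Fᵀ + Q = [6 -7; -7 17]
S = H·P̄·Hᵀ + R = [8]
K = P̄·Hᵀ·S⁻¹ = [3/4; -7/8]
x' − x̄ = [-9/4, 21/8] = K·y
y = (KᵀK)⁻¹·Kᵀ·(x' − x̄) = [-3]
z = y + H·x̄ = [-3] + [0] = [-3]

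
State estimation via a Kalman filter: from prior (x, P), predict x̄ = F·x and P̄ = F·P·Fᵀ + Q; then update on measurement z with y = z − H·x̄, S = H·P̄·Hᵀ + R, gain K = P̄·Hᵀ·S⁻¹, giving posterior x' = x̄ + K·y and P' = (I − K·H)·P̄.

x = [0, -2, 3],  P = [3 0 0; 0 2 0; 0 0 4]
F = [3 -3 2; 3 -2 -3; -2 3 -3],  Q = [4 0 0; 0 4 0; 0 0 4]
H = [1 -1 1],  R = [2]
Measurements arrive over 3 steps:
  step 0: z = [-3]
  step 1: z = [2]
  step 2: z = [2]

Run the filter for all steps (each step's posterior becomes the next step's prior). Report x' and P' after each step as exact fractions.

step 0: x' = [13, 2/5, -77/5], P' = [63 21/5 -296/5; 21/5 417/25 258/25; -296/5 258/25 1742/25]
step 1: x' = [-4267/567, 1706/2835, 28421/2835], P' = [10702/567 13828/2835 -41102/2835; 13828/2835 520567/14175 410467/14175; -41102/2835 410467/14175 610417/14175]
step 2: x' = [23133557/5083641, -45892136/5083641, -58372141/5083641], P' = [98092735/5083641 21675089/5083641 -79050254/5083641; 21675089/5083641 169993177/5083641 135031928/5083641; -79050254/5083641 135031928/5083641 213567562/5083641]

step 0: x̄ = F·x = [12, -5, -15]
step 0: P̄ = F·P·Fᵀ + Q = [65 15 -60; 15 75 6; -60 6 70]
step 0: y = z − H·x̄ = [-5]
step 0: S = H·P̄·Hᵀ + R = [50]
step 0: K = P̄·Hᵀ·S⁻¹ = [-1/5; -27/25; 2/25]
step 0: x' = x̄ + K·y = [13, 2/5, -77/5]
step 0: P' = (I − K·H)·P̄ = [63 21/5 -296/5; 21/5 417/25 258/25; -296/5 258/25 1742/25]
step 1: x̄ = F·x = [7, 422/5, 107/5]
step 1: P̄ = F·P·Fᵀ + Q = [90 2076/5 206/5; 2076/5 60097/25 8757/25; 206/5 8757/25 2167/25]
step 1: y = z − H·x̄ = [58]
step 1: S = H·P̄·Hᵀ + R = [1134]
step 1: K = P̄·Hᵀ·S⁻¹ = [-142/567; -4096/2835; -556/2835]
step 1: x' = x̄ + K·y = [-4267/567, 1706/2835, 28421/2835]
step 1: P' = (I − K·H)·P̄ = [10702/567 13828/2835 -41102/2835; 13828/2835 520567/14175 410467/14175; -41102/2835 410467/14175 610417/14175]
step 2: x̄ = F·x = [-12281/2835, -30536/567, -7495/567]
step 2: P̄ = F·P·Fᵀ + Q = [955177/14175 700123/2835 -17434/2835; 700123/2835 713431/567 41960/567; -17434/2835 41960/567 24862/567]
step 2: y = z − H·x̄ = [-3602/105]
step 2: S = H·P̄·Hᵀ + R = [125522/175]
step 2: K = P̄·Hᵀ·S⁻¹ = [-48752/188283; -246040/188283; -9530/188283]
step 2: x' = x̄ + K·y = [23133557/5083641, -45892136/5083641, -58372141/5083641]
step 2: P' = (I − K·H)·P̄ = [98092735/5083641 21675089/5083641 -79050254/5083641; 21675089/5083641 169993177/5083641 135031928/5083641; -79050254/5083641 135031928/5083641 213567562/5083641]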